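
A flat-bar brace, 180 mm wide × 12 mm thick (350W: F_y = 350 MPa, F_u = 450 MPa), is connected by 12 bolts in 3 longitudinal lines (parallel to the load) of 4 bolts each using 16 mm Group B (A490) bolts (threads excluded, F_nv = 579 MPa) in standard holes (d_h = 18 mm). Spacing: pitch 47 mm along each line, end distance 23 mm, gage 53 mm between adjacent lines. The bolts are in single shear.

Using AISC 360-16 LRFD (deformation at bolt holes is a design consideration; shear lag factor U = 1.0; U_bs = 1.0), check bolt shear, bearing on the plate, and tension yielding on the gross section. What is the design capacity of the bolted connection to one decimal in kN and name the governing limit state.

680.4 kN (gross-section yield governs)

Bolt shear: A_b = π(16)²/4 = 201.06 mm². φR_n = 0.75 × 579 × 201.06 × 12 × 1 = 1047.7 kN.
Bearing (12 mm plate, F_u = 450 MPa): end bolts L_c = 23 − 18/2 = 14, R_n = min(1.2×14×12×450, 2.4×16×12×450) = 90.72 kN/bolt; interior L_c = 47 − 18 = 29, R_n = 187.92 kN/bolt. φR_n = 0.75 × (3×90.72 + 9×187.92) = 1472.6 kN.
Tension yield (gross): A_g = 180×12 = 2160 mm². φR_n = 0.90 × 350 × 2160 = 680.4 kN.
Governing: min(1047.7, 1472.6, 680.4) = 680.4 kN → gross-section yield.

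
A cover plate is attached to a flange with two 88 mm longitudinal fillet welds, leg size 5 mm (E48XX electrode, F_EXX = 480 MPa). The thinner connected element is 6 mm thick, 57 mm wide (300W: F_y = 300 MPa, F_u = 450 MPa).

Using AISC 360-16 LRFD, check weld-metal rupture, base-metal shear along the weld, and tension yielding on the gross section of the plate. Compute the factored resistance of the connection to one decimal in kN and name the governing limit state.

92.3 kN (gross-section yield governs)

Weld metal: throat = 0.707×5 = 3.535 mm, L = 2×88 = 176 mm. φR_n = 0.75 × 0.6 × 480 × 3.535 × 176 = 134.4 kN.
Base metal shear (6 mm plate): yield φR_n = 1.0×0.6×300×6×176 = 190.1 kN; rupture φR_n = 0.75×0.6×450×6×176 = 213.8 kN; take 190.1 kN (yield).
Tension yield (gross): A_g = 57×6 = 342 mm². φR_n = 0.90 × 300 × 342 = 92.3 kN.
Governing: min(134.4, 190.1, 92.3) = 92.3 kN → gross-section yield.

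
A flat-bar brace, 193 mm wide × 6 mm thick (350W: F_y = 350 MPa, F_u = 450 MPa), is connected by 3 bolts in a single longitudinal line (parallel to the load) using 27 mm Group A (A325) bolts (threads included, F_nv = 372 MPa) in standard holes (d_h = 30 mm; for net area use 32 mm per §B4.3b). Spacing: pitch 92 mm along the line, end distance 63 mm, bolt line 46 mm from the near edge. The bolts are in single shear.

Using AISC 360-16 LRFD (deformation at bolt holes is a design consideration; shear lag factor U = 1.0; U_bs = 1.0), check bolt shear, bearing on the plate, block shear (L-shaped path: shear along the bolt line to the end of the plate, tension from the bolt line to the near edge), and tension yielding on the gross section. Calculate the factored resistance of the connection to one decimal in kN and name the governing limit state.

263.7 kN (block shear governs)

Bolt shear: A_b = π(27)²/4 = 572.56 mm². φR_n = 0.75 × 372 × 572.56 × 3 × 1 = 479.2 kN.
Bearing (6 mm plate, F_u = 450 MPa): end bolts L_c = 63 − 30/2 = 48, R_n = min(1.2×48×6×450, 2.4×27×6×450) = 155.52 kN/bolt; interior L_c = 92 − 30 = 62, R_n = 174.96 kN/bolt. φR_n = 0.75 × (1×155.52 + 2×174.96) = 379.1 kN.
Block shear: shear path 1×[63+2×92] = 1×247 mm, A_gv = 1482, A_nv = 1×(247 − 2.5×32)×6 = 1002 mm²; tension to near edge: (46 − 0.5×32)×6 = 180 mm². R_n = min(0.6×450×1002, 0.6×350×1482) + 1.0×450×180 = min(270.54, 311.22) + 81 = 351.54 kN. φR_n = 0.75 × 351.54 = 263.7 kN.
Tension yield (gross): A_g = 193×6 = 1158 mm². φR_n = 0.90 × 350 × 1158 = 364.8 kN.
Governing: min(479.2, 379.1, 263.7, 364.8) = 263.7 kN → block shear.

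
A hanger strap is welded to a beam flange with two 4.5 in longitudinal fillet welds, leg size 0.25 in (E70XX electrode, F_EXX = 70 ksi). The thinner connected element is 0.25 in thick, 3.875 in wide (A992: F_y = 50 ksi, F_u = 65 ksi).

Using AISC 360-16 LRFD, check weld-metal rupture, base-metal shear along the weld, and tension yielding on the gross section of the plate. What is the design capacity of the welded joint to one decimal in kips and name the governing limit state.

Weld metal: throat = 0.707×0.25 = 0.17675 in, L = 2×4.5 = 9 in. φR_n = 0.75 × 0.6 × 70 × 0.17675 × 9 = 50.1 kips.
Base metal shear (0.25 in plate): yield φR_n = 1.0×0.6×50×0.25×9 = 67.5 kips; rupture φR_n = 0.75×0.6×65×0.25×9 = 65.8 kips; take 65.8 kips (rupture).
Tension yield (gross): A_g = 3.875×0.25 = 0.96875 in². φR_n = 0.90 × 50 × 0.96875 = 43.6 kips.
Governing: min(50.1, 65.8, 43.6) = 43.6 kips → gross-section yield.

43.6 kips (gross-section yield governs)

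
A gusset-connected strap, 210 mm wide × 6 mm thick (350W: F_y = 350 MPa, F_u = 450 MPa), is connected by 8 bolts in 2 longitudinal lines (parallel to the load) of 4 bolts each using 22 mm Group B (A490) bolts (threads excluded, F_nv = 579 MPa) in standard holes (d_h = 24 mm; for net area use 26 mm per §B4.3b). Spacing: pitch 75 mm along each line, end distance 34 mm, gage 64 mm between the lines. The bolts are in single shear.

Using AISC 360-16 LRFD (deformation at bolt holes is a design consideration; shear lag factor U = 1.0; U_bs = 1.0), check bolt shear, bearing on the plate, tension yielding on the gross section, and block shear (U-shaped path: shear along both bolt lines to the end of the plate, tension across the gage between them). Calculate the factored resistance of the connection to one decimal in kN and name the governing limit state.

396.9 kN (gross-section yield governs)

Bolt shear: A_b = π(22)²/4 = 380.13 mm². φR_n = 0.75 × 579 × 380.13 × 8 × 1 = 1320.6 kN.
Bearing (6 mm plate, F_u = 450 MPa): end bolts L_c = 34 − 24/2 = 22, R_n = min(1.2×22×6×450, 2.4×22×6×450) = 71.28 kN/bolt; interior L_c = 75 − 24 = 51, R_n = 142.56 kN/bolt. φR_n = 0.75 × (2×71.28 + 6×142.56) = 748.4 kN.
Tension yield (gross): A_g = 210×6 = 1260 mm². φR_n = 0.90 × 350 × 1260 = 396.9 kN.
Block shear: shear path 2×[34+3×75] = 2×259 mm, A_gv = 3108, A_nv = 2×(259 − 3.5×26)×6 = 2016 mm²; tension across gage: (64 − 1×26)×6 = 228 mm². R_n = min(0.6×450×2016, 0.6×350×3108) + 1.0×450×228 = min(544.32, 652.68) + 102.6 = 646.92 kN. φR_n = 0.75 × 646.92 = 485.2 kN.
Governing: min(1320.6, 748.4, 396.9, 485.2) = 396.9 kN → gross-section yield.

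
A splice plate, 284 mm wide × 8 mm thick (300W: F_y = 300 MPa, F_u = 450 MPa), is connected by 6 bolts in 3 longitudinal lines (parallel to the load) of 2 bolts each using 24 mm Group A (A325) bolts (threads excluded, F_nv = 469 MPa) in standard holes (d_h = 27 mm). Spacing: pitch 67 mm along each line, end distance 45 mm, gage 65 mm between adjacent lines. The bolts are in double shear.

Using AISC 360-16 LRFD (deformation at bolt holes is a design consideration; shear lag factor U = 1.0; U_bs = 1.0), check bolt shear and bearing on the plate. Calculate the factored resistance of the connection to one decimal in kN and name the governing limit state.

Bolt shear: A_b = π(24)²/4 = 452.39 mm². φR_n = 0.75 × 469 × 452.39 × 6 × 2 = 1909.5 kN.
Bearing (8 mm plate, F_u = 450 MPa): end bolts L_c = 45 − 27/2 = 31.5, R_n = min(1.2×31.5×8×450, 2.4×24×8×450) = 136.08 kN/bolt; interior L_c = 67 − 27 = 40, R_n = 172.8 kN/bolt. φR_n = 0.75 × (3×136.08 + 3×172.8) = 695.0 kN.
Governing: min(1909.5, 695.0) = 695.0 kN → bearing.

695.0 kN (bearing governs)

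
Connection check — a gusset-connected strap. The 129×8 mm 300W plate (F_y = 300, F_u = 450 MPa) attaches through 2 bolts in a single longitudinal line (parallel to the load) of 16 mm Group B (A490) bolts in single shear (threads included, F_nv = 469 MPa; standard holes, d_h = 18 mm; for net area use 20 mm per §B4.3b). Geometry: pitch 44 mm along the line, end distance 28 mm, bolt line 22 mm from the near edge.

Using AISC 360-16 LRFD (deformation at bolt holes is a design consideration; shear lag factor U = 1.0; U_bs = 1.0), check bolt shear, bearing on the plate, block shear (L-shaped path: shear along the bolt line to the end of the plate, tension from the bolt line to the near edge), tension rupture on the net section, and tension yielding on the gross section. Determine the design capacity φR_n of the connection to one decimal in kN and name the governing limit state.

Bolt shear: A_b = π(16)²/4 = 201.06 mm². φR_n = 0.75 × 469 × 201.06 × 2 × 1 = 141.4 kN.
Bearing (8 mm plate, F_u = 450 MPa): end bolts L_c = 28 − 18/2 = 19, R_n = min(1.2×19×8×450, 2.4×16×8×450) = 82.08 kN/bolt; interior L_c = 44 − 18 = 26, R_n = 112.32 kN/bolt. φR_n = 0.75 × (1×82.08 + 1×112.32) = 145.8 kN.
Block shear: shear path 1×[28+1×44] = 1×72 mm, A_gv = 576, A_nv = 1×(72 − 1.5×20)×8 = 336 mm²; tension to near edge: (22 − 0.5×20)×8 = 96 mm². R_n = min(0.6×450×336, 0.6×300×576) + 1.0×450×96 = min(90.72, 103.68) + 43.2 = 133.92 kN. φR_n = 0.75 × 133.92 = 100.4 kN.
Tension rupture (net): A_n = (129 − 1×20)×8 = 872 mm² (U = 1.0, A_e = A_n). φR_n = 0.75 × 450 × 872 = 294.3 kN.
Tension yield (gross): A_g = 129×8 = 1032 mm². φR_n = 0.90 × 300 × 1032 = 278.6 kN.
Governing: min(141.4, 145.8, 100.4, 294.3, 278.6) = 100.4 kN → block shear.

100.4 kN (block shear governs)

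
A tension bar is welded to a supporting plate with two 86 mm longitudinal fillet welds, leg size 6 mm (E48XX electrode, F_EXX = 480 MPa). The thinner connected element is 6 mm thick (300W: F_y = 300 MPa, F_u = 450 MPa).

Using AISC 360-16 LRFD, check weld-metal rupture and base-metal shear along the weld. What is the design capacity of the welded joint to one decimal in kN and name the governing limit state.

157.6 kN (weld metal governs)

Weld metal: throat = 0.707×6 = 4.242 mm, L = 2×86 = 172 mm. φR_n = 0.75 × 0.6 × 480 × 4.242 × 172 = 157.6 kN.
Base metal shear (6 mm plate): yield φR_n = 1.0×0.6×300×6×172 = 185.8 kN; rupture φR_n = 0.75×0.6×450×6×172 = 209.0 kN; take 185.8 kN (yield).
Governing: min(157.6, 185.8) = 157.6 kN → weld metal.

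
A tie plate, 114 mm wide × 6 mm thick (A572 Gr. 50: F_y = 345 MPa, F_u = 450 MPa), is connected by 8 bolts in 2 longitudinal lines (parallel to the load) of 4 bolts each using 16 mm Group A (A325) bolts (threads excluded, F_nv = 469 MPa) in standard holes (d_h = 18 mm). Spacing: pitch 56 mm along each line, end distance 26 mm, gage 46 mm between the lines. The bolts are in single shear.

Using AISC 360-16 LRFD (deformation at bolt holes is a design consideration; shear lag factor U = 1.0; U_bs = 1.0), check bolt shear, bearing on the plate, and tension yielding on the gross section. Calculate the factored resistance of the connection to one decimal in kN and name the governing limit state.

Bolt shear: A_b = π(16)²/4 = 201.06 mm². φR_n = 0.75 × 469 × 201.06 × 8 × 1 = 565.8 kN.
Bearing (6 mm plate, F_u = 450 MPa): end bolts L_c = 26 − 18/2 = 17, R_n = min(1.2×17×6×450, 2.4×16×6×450) = 55.08 kN/bolt; interior L_c = 56 − 18 = 38, R_n = 103.68 kN/bolt. φR_n = 0.75 × (2×55.08 + 6×103.68) = 549.2 kN.
Tension yield (gross): A_g = 114×6 = 684 mm². φR_n = 0.90 × 345 × 684 = 212.4 kN.
Governing: min(565.8, 549.2, 212.4) = 212.4 kN → gross-section yield.

212.4 kN (gross-section yield governs)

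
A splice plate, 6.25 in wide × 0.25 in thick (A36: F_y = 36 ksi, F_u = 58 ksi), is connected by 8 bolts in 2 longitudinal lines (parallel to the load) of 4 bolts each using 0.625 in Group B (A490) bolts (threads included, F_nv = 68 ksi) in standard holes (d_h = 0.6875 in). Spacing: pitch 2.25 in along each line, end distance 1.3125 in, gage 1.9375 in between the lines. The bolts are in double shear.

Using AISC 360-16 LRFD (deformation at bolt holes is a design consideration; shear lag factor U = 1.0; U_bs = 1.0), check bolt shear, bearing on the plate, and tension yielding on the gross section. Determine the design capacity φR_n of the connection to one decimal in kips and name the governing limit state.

50.6 kips (gross-section yield governs)

Bolt shear: A_b = π(0.625)²/4 = 0.3068 in². φR_n = 0.75 × 68 × 0.3068 × 8 × 2 = 250.3 kips.
Bearing (0.25 in plate, F_u = 58 ksi): end bolts L_c = 1.3125 − 0.6875/2 = 0.96875, R_n = min(1.2×0.96875×0.25×58, 2.4×0.625×0.25×58) = 16.856 kips/bolt; interior L_c = 2.25 − 0.6875 = 1.5625, R_n = 21.75 kips/bolt. φR_n = 0.75 × (2×16.856 + 6×21.75) = 123.2 kips.
Tension yield (gross): A_g = 6.25×0.25 = 1.5625 in². φR_n = 0.90 × 36 × 1.5625 = 50.6 kips.
Governing: min(250.3, 123.2, 50.6) = 50.6 kips → gross-section yield.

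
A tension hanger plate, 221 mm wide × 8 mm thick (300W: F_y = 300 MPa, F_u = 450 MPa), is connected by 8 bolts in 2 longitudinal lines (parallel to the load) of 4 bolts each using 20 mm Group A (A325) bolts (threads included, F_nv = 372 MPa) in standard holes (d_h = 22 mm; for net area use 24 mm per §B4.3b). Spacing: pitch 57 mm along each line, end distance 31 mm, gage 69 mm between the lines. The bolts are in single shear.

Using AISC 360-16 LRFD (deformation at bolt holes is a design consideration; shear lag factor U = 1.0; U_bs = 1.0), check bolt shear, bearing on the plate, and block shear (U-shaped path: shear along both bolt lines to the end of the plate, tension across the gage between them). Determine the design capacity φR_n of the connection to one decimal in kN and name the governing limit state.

Bolt shear: A_b = π(20)²/4 = 314.16 mm². φR_n = 0.75 × 372 × 314.16 × 8 × 1 = 701.2 kN.
Bearing (8 mm plate, F_u = 450 MPa): end bolts L_c = 31 − 22/2 = 20, R_n = min(1.2×20×8×450, 2.4×20×8×450) = 86.4 kN/bolt; interior L_c = 57 − 22 = 35, R_n = 151.2 kN/bolt. φR_n = 0.75 × (2×86.4 + 6×151.2) = 810.0 kN.
Block shear: shear path 2×[31+3×57] = 2×202 mm, A_gv = 3232, A_nv = 2×(202 − 3.5×24)×8 = 1888 mm²; tension across gage: (69 − 1×24)×8 = 360 mm². R_n = min(0.6×450×1888, 0.6×300×3232) + 1.0×450×360 = min(509.76, 581.76) + 162 = 671.76 kN. φR_n = 0.75 × 671.76 = 503.8 kN.
Governing: min(701.2, 810.0, 503.8) = 503.8 kN → block shear.

503.8 kN (block shear governs)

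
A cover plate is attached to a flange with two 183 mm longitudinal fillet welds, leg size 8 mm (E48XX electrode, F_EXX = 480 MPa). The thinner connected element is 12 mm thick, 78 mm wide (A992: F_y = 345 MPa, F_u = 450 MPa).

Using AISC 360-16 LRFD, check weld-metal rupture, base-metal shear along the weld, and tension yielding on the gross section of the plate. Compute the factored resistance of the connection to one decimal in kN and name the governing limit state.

290.6 kN (gross-section yield governs)

Weld metal: throat = 0.707×8 = 5.656 mm, L = 2×183 = 366 mm. φR_n = 0.75 × 0.6 × 480 × 5.656 × 366 = 447.1 kN.
Base metal shear (12 mm plate): yield φR_n = 1.0×0.6×345×12×366 = 909.1 kN; rupture φR_n = 0.75×0.6×450×12×366 = 889.4 kN; take 889.4 kN (rupture).
Tension yield (gross): A_g = 78×12 = 936 mm². φR_n = 0.90 × 345 × 936 = 290.6 kN.
Governing: min(447.1, 889.4, 290.6) = 290.6 kN → gross-section yield.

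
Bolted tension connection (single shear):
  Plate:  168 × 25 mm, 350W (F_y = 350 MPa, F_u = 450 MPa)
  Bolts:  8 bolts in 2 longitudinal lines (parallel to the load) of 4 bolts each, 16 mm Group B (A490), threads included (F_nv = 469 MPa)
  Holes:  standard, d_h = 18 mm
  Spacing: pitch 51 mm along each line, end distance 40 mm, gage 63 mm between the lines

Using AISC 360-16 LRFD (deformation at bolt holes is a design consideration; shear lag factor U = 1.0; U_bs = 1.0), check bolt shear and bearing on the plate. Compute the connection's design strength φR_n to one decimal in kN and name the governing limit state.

565.8 kN (bolt shear governs)

Bolt shear: A_b = π(16)²/4 = 201.06 mm². φR_n = 0.75 × 469 × 201.06 × 8 × 1 = 565.8 kN.
Bearing (25 mm plate, F_u = 450 MPa): end bolts L_c = 40 − 18/2 = 31, R_n = min(1.2×31×25×450, 2.4×16×25×450) = 418.5 kN/bolt; interior L_c = 51 − 18 = 33, R_n = 432 kN/bolt. φR_n = 0.75 × (2×418.5 + 6×432) = 2571.8 kN.
Governing: min(565.8, 2571.8) = 565.8 kN → bolt shear.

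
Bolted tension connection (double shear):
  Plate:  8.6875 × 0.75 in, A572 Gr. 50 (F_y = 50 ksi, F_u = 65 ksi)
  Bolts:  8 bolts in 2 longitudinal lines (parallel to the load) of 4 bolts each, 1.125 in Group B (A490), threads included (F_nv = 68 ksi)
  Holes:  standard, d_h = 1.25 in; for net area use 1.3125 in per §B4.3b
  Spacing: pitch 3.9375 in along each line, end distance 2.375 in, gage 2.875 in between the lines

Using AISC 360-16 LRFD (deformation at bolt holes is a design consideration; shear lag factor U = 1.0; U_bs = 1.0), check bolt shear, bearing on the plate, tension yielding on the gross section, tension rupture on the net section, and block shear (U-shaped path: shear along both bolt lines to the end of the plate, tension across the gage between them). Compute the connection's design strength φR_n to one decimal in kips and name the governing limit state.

221.7 kips (net-section rupture governs)

Bolt shear: A_b = π(1.125)²/4 = 0.99402 in². φR_n = 0.75 × 68 × 0.99402 × 8 × 2 = 811.1 kips.
Bearing (0.75 in plate, F_u = 65 ksi): end bolts L_c = 2.375 − 1.25/2 = 1.75, R_n = min(1.2×1.75×0.75×65, 2.4×1.125×0.75×65) = 102.38 kips/bolt; interior L_c = 3.9375 − 1.25 = 2.6875, R_n = 131.63 kips/bolt. φR_n = 0.75 × (2×102.38 + 6×131.63) = 745.9 kips.
Tension yield (gross): A_g = 8.6875×0.75 = 6.5156 in². φR_n = 0.90 × 50 × 6.5156 = 293.2 kips.
Tension rupture (net): A_n = (8.6875 − 2×1.3125)×0.75 = 4.5469 in² (U = 1.0, A_e = A_n). φR_n = 0.75 × 65 × 4.5469 = 221.7 kips.
Block shear: shear path 2×[2.375+3×3.9375] = 2×14.1875 in, A_gv = 21.281, A_nv = 2×(14.1875 − 3.5×1.3125)×0.75 = 14.391 in²; tension across gage: (2.875 − 1×1.3125)×0.75 = 1.1719 in². R_n = min(0.6×65×14.391, 0.6×50×21.281) + 1.0×65×1.1719 = min(561.25, 638.43) + 76.174 = 637.42 kips. φR_n = 0.75 × 637.42 = 478.1 kips.
Governing: min(811.1, 745.9, 293.2, 221.7, 478.1) = 221.7 kips → net-section rupture.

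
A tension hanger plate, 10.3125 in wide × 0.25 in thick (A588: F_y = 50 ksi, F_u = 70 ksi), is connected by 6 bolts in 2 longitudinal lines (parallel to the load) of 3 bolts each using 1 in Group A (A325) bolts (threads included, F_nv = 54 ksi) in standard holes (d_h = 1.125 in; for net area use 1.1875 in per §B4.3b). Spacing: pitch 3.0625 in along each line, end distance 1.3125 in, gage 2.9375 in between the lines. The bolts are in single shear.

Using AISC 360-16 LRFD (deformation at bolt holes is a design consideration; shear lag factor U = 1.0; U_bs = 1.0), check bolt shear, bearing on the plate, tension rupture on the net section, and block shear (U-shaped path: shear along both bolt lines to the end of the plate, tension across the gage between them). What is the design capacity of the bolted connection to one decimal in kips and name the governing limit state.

Bolt shear: A_b = π(1)²/4 = 0.7854 in². φR_n = 0.75 × 54 × 0.7854 × 6 × 1 = 190.9 kips.
Bearing (0.25 in plate, F_u = 70 ksi): end bolts L_c = 1.3125 − 1.125/2 = 0.75, R_n = min(1.2×0.75×0.25×70, 2.4×1×0.25×70) = 15.75 kips/bolt; interior L_c = 3.0625 − 1.125 = 1.9375, R_n = 40.688 kips/bolt. φR_n = 0.75 × (2×15.75 + 4×40.688) = 145.7 kips.
Tension rupture (net): A_n = (10.3125 − 2×1.1875)×0.25 = 1.9844 in² (U = 1.0, A_e = A_n). φR_n = 0.75 × 70 × 1.9844 = 104.2 kips.
Block shear: shear path 2×[1.3125+2×3.0625] = 2×7.4375 in, A_gv = 3.7188, A_nv = 2×(7.4375 − 2.5×1.1875)×0.25 = 2.2344 in²; tension across gage: (2.9375 − 1×1.1875)×0.25 = 0.4375 in². R_n = min(0.6×70×2.2344, 0.6×50×3.7188) + 1.0×70×0.4375 = min(93.845, 111.56) + 30.625 = 124.47 kips. φR_n = 0.75 × 124.47 = 93.4 kips.
Governing: min(190.9, 145.7, 104.2, 93.4) = 93.4 kips → block shear.

93.4 kips (block shear governs)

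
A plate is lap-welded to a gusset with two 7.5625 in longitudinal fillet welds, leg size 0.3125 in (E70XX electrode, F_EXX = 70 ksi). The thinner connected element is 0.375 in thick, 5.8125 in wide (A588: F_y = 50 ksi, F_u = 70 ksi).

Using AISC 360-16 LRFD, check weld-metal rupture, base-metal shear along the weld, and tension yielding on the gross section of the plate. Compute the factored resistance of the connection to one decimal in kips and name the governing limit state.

98.1 kips (gross-section yield governs)

Weld metal: throat = 0.707×0.3125 = 0.22094 in, L = 2×7.5625 = 15.125 in. φR_n = 0.75 × 0.6 × 70 × 0.22094 × 15.125 = 105.3 kips.
Base metal shear (0.375 in plate): yield φR_n = 1.0×0.6×50×0.375×15.125 = 170.2 kips; rupture φR_n = 0.75×0.6×70×0.375×15.125 = 178.7 kips; take 170.2 kips (yield).
Tension yield (gross): A_g = 5.8125×0.375 = 2.1797 in². φR_n = 0.90 × 50 × 2.1797 = 98.1 kips.
Governing: min(105.3, 170.2, 98.1) = 98.1 kips → gross-section yield.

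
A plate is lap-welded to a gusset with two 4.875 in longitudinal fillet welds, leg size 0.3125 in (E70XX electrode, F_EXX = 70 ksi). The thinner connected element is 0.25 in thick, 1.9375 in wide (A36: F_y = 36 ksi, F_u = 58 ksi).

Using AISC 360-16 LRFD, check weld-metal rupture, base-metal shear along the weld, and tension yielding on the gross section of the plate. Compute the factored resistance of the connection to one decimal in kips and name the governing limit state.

Weld metal: throat = 0.707×0.3125 = 0.22094 in, L = 2×4.875 = 9.75 in. φR_n = 0.75 × 0.6 × 70 × 0.22094 × 9.75 = 67.9 kips.
Base metal shear (0.25 in plate): yield φR_n = 1.0×0.6×36×0.25×9.75 = 52.7 kips; rupture φR_n = 0.75×0.6×58×0.25×9.75 = 63.6 kips; take 52.7 kips (yield).
Tension yield (gross): A_g = 1.9375×0.25 = 0.48438 in². φR_n = 0.90 × 36 × 0.48438 = 15.7 kips.
Governing: min(67.9, 52.7, 15.7) = 15.7 kips → gross-section yield.

15.7 kips (gross-section yield governs)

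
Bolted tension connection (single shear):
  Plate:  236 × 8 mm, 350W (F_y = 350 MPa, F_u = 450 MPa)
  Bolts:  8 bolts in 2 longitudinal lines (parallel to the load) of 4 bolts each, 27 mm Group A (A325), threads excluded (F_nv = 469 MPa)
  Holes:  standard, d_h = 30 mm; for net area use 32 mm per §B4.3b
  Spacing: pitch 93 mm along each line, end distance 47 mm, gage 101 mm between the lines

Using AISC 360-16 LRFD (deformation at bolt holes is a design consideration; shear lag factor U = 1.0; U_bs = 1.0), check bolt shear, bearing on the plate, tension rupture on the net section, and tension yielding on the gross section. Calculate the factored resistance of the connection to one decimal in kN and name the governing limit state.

Bolt shear: A_b = π(27)²/4 = 572.56 mm². φR_n = 0.75 × 469 × 572.56 × 8 × 1 = 1611.2 kN.
Bearing (8 mm plate, F_u = 450 MPa): end bolts L_c = 47 − 30/2 = 32, R_n = min(1.2×32×8×450, 2.4×27×8×450) = 138.24 kN/bolt; interior L_c = 93 − 30 = 63, R_n = 233.28 kN/bolt. φR_n = 0.75 × (2×138.24 + 6×233.28) = 1257.1 kN.
Tension rupture (net): A_n = (236 − 2×32)×8 = 1376 mm² (U = 1.0, A_e = A_n). φR_n = 0.75 × 450 × 1376 = 464.4 kN.
Tension yield (gross): A_g = 236×8 = 1888 mm². φR_n = 0.90 × 350 × 1888 = 594.7 kN.
Governing: min(1611.2, 1257.1, 464.4, 594.7) = 464.4 kN → net-section rupture.

464.4 kN (net-section rupture governs)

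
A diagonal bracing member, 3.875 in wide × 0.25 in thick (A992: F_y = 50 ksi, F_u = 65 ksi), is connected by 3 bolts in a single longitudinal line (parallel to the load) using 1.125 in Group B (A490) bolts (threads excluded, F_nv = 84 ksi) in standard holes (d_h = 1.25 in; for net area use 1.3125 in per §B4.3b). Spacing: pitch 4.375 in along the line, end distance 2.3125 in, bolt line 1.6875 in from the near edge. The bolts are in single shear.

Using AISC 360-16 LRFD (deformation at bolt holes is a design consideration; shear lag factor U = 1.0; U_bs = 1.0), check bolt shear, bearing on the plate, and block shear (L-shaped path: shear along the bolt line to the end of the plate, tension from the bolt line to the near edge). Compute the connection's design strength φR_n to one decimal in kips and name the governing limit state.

Bolt shear: A_b = π(1.125)²/4 = 0.99402 in². φR_n = 0.75 × 84 × 0.99402 × 3 × 1 = 187.9 kips.
Bearing (0.25 in plate, F_u = 65 ksi): end bolts L_c = 2.3125 − 1.25/2 = 1.6875, R_n = min(1.2×1.6875×0.25×65, 2.4×1.125×0.25×65) = 32.906 kips/bolt; interior L_c = 4.375 − 1.25 = 3.125, R_n = 43.875 kips/bolt. φR_n = 0.75 × (1×32.906 + 2×43.875) = 90.5 kips.
Block shear: shear path 1×[2.3125+2×4.375] = 1×11.0625 in, A_gv = 2.7656, A_nv = 1×(11.0625 − 2.5×1.3125)×0.25 = 1.9453 in²; tension to near edge: (1.6875 − 0.5×1.3125)×0.25 = 0.25781 in². R_n = min(0.6×65×1.9453, 0.6×50×2.7656) + 1.0×65×0.25781 = min(75.867, 82.968) + 16.758 = 92.625 kips. φR_n = 0.75 × 92.625 = 69.5 kips.
Governing: min(187.9, 90.5, 69.5) = 69.5 kips → block shear.

69.5 kips (block shear governs)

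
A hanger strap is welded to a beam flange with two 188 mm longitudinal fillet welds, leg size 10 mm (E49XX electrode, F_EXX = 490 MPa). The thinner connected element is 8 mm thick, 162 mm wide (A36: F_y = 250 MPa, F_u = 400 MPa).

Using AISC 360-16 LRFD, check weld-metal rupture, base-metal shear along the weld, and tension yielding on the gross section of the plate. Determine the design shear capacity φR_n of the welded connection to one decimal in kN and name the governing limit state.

Weld metal: throat = 0.707×10 = 7.07 mm, L = 2×188 = 376 mm. φR_n = 0.75 × 0.6 × 490 × 7.07 × 376 = 586.2 kN.
Base metal shear (8 mm plate): yield φR_n = 1.0×0.6×250×8×376 = 451.2 kN; rupture φR_n = 0.75×0.6×400×8×376 = 541.4 kN; take 451.2 kN (yield).
Tension yield (gross): A_g = 162×8 = 1296 mm². φR_n = 0.90 × 250 × 1296 = 291.6 kN.
Governing: min(586.2, 451.2, 291.6) = 291.6 kN → gross-section yield.

291.6 kN (gross-section yield governs)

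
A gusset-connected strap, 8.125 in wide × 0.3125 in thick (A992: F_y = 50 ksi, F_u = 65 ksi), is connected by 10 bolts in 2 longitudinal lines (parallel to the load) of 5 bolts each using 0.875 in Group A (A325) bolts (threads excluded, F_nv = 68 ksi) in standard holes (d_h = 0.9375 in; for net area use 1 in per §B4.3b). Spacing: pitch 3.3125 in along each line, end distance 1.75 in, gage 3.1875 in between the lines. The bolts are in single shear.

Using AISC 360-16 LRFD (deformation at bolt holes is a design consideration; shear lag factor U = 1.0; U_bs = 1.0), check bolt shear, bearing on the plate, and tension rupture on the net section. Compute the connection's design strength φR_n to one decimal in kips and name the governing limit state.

93.3 kips (net-section rupture governs)

Bolt shear: A_b = π(0.875)²/4 = 0.60132 in². φR_n = 0.75 × 68 × 0.60132 × 10 × 1 = 306.7 kips.
Bearing (0.3125 in plate, F_u = 65 ksi): end bolts L_c = 1.75 − 0.9375/2 = 1.28125, R_n = min(1.2×1.28125×0.3125×65, 2.4×0.875×0.3125×65) = 31.23 kips/bolt; interior L_c = 3.3125 − 0.9375 = 2.375, R_n = 42.656 kips/bolt. φR_n = 0.75 × (2×31.23 + 8×42.656) = 302.8 kips.
Tension rupture (net): A_n = (8.125 − 2×1)×0.3125 = 1.9141 in² (U = 1.0, A_e = A_n). φR_n = 0.75 × 65 × 1.9141 = 93.3 kips.
Governing: min(306.7, 302.8, 93.3) = 93.3 kips → net-section rupture.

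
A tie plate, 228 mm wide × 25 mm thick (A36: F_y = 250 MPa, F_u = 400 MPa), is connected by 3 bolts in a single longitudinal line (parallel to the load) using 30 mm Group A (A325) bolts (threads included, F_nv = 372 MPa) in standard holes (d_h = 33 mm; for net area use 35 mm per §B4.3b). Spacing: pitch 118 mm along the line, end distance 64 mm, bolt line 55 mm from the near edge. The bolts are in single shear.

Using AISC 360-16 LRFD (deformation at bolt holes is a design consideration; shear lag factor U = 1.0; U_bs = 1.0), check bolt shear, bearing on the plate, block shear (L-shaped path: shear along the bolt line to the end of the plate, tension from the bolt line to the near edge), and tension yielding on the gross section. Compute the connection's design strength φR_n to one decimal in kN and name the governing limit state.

Bolt shear: A_b = π(30)²/4 = 706.86 mm². φR_n = 0.75 × 372 × 706.86 × 3 × 1 = 591.6 kN.
Bearing (25 mm plate, F_u = 400 MPa): end bolts L_c = 64 − 33/2 = 47.5, R_n = min(1.2×47.5×25×400, 2.4×30×25×400) = 570 kN/bolt; interior L_c = 118 − 33 = 85, R_n = 720 kN/bolt. φR_n = 0.75 × (1×570 + 2×720) = 1507.5 kN.
Block shear: shear path 1×[64+2×118] = 1×300 mm, A_gv = 7500, A_nv = 1×(300 − 2.5×35)×25 = 5312.5 mm²; tension to near edge: (55 − 0.5×35)×25 = 937.5 mm². R_n = min(0.6×400×5312.5, 0.6×250×7500) + 1.0×400×937.5 = min(1275, 1125) + 375 = 1500 kN. φR_n = 0.75 × 1500 = 1125.0 kN.
Tension yield (gross): A_g = 228×25 = 5700 mm². φR_n = 0.90 × 250 × 5700 = 1282.5 kN.
Governing: min(591.6, 1507.5, 1125.0, 1282.5) = 591.6 kN → bolt shear.

591.6 kN (bolt shear governs)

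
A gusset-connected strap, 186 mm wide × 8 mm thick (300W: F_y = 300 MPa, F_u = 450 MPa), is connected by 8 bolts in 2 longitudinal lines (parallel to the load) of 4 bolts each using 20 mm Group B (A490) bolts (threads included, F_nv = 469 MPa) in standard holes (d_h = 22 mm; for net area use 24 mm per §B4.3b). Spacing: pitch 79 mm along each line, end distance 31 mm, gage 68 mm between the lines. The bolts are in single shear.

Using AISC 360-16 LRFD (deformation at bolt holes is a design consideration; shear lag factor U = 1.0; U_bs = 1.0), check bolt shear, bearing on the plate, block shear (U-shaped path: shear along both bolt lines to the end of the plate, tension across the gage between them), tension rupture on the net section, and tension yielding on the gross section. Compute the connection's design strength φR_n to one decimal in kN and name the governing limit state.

372.6 kN (net-section rupture governs)

Bolt shear: A_b = π(20)²/4 = 314.16 mm². φR_n = 0.75 × 469 × 314.16 × 8 × 1 = 884.0 kN.
Bearing (8 mm plate, F_u = 450 MPa): end bolts L_c = 31 − 22/2 = 20, R_n = min(1.2×20×8×450, 2.4×20×8×450) = 86.4 kN/bolt; interior L_c = 79 − 22 = 57, R_n = 172.8 kN/bolt. φR_n = 0.75 × (2×86.4 + 6×172.8) = 907.2 kN.
Block shear: shear path 2×[31+3×79] = 2×268 mm, A_gv = 4288, A_nv = 2×(268 − 3.5×24)×8 = 2944 mm²; tension across gage: (68 − 1×24)×8 = 352 mm². R_n = min(0.6×450×2944, 0.6×300×4288) + 1.0×450×352 = min(794.88, 771.84) + 158.4 = 930.24 kN. φR_n = 0.75 × 930.24 = 697.7 kN.
Tension rupture (net): A_n = (186 − 2×24)×8 = 1104 mm² (U = 1.0, A_e = A_n). φR_n = 0.75 × 450 × 1104 = 372.6 kN.
Tension yield (gross): A_g = 186×8 = 1488 mm². φR_n = 0.90 × 300 × 1488 = 401.8 kN.
Governing: min(884.0, 907.2, 697.7, 372.6, 401.8) = 372.6 kN → net-section rupture.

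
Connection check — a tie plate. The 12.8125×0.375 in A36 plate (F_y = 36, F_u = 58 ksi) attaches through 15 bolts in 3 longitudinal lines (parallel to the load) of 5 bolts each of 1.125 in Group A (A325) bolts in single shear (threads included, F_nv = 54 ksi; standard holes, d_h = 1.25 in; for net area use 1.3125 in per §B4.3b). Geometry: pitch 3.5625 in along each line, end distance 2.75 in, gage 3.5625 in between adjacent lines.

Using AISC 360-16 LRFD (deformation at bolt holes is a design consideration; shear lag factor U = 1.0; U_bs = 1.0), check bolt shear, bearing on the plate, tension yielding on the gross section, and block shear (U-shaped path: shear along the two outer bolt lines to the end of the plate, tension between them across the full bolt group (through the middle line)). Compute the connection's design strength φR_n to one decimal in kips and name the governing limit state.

155.7 kips (gross-section yield governs)

Bolt shear: A_b = π(1.125)²/4 = 0.99402 in². φR_n = 0.75 × 54 × 0.99402 × 15 × 1 = 603.9 kips.
Bearing (0.375 in plate, F_u = 58 ksi): end bolts L_c = 2.75 − 1.25/2 = 2.125, R_n = min(1.2×2.125×0.375×58, 2.4×1.125×0.375×58) = 55.463 kips/bolt; interior L_c = 3.5625 − 1.25 = 2.3125, R_n = 58.725 kips/bolt. φR_n = 0.75 × (3×55.463 + 12×58.725) = 653.3 kips.
Tension yield (gross): A_g = 12.8125×0.375 = 4.8047 in². φR_n = 0.90 × 36 × 4.8047 = 155.7 kips.
Block shear: shear path 2×[2.75+4×3.5625] = 2×17 in, A_gv = 12.75, A_nv = 2×(17 − 4.5×1.3125)×0.375 = 8.3203 in²; tension across gage: (7.125 − 2×1.3125)×0.375 = 1.6875 in². R_n = min(0.6×58×8.3203, 0.6×36×12.75) + 1.0×58×1.6875 = min(289.55, 275.4) + 97.875 = 373.28 kips. φR_n = 0.75 × 373.28 = 280.0 kips.
Governing: min(603.9, 653.3, 155.7, 280.0) = 155.7 kips → gross-section yield.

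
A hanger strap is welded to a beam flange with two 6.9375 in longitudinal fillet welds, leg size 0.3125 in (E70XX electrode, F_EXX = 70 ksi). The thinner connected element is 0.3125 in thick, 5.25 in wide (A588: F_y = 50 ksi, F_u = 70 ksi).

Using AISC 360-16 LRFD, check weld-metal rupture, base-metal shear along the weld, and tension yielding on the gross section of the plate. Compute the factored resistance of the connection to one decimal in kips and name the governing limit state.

Weld metal: throat = 0.707×0.3125 = 0.22094 in, L = 2×6.9375 = 13.875 in. φR_n = 0.75 × 0.6 × 70 × 0.22094 × 13.875 = 96.6 kips.
Base metal shear (0.3125 in plate): yield φR_n = 1.0×0.6×50×0.3125×13.875 = 130.1 kips; rupture φR_n = 0.75×0.6×70×0.3125×13.875 = 136.6 kips; take 130.1 kips (yield).
Tension yield (gross): A_g = 5.25×0.3125 = 1.6406 in². φR_n = 0.90 × 50 × 1.6406 = 73.8 kips.
Governing: min(96.6, 130.1, 73.8) = 73.8 kips → gross-section yield.

73.8 kips (gross-section yield governs)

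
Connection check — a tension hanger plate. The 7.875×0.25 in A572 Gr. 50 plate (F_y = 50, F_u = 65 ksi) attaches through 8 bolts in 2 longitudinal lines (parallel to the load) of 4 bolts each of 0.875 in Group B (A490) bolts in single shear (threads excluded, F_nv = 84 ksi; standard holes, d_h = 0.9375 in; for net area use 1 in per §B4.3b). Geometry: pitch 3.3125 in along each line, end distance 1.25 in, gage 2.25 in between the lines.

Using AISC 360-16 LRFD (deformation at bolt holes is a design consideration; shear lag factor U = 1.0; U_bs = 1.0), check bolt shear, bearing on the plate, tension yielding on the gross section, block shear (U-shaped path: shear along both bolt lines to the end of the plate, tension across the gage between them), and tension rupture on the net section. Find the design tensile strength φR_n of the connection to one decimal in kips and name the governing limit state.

Bolt shear: A_b = π(0.875)²/4 = 0.60132 in². φR_n = 0.75 × 84 × 0.60132 × 8 × 1 = 303.1 kips.
Bearing (0.25 in plate, F_u = 65 ksi): end bolts L_c = 1.25 − 0.9375/2 = 0.78125, R_n = min(1.2×0.78125×0.25×65, 2.4×0.875×0.25×65) = 15.234 kips/bolt; interior L_c = 3.3125 − 0.9375 = 2.375, R_n = 34.125 kips/bolt. φR_n = 0.75 × (2×15.234 + 6×34.125) = 176.4 kips.
Tension yield (gross): A_g = 7.875×0.25 = 1.9688 in². φR_n = 0.90 × 50 × 1.9688 = 88.6 kips.
Block shear: shear path 2×[1.25+3×3.3125] = 2×11.1875 in, A_gv = 5.5938, A_nv = 2×(11.1875 − 3.5×1)×0.25 = 3.8438 in²; tension across gage: (2.25 − 1×1)×0.25 = 0.3125 in². R_n = min(0.6×65×3.8438, 0.6×50×5.5938) + 1.0×65×0.3125 = min(149.91, 167.81) + 20.313 = 170.22 kips. φR_n = 0.75 × 170.22 = 127.7 kips.
Tension rupture (net): A_n = (7.875 − 2×1)×0.25 = 1.4688 in² (U = 1.0, A_e = A_n). φR_n = 0.75 × 65 × 1.4688 = 71.6 kips.
Governing: min(303.1, 176.4, 88.6, 127.7, 71.6) = 71.6 kips → net-section rupture.

71.6 kips (net-section rupture governs)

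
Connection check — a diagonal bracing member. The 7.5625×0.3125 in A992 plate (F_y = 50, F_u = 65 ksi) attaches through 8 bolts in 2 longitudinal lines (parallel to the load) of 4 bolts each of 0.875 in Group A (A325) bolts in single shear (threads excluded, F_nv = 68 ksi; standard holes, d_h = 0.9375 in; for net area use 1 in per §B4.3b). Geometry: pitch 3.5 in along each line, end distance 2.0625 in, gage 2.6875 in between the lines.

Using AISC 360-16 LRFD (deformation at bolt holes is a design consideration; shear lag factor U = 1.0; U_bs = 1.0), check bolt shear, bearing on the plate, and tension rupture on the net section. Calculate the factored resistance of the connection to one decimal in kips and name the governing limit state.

Bolt shear: A_b = π(0.875)²/4 = 0.60132 in². φR_n = 0.75 × 68 × 0.60132 × 8 × 1 = 245.3 kips.
Bearing (0.3125 in plate, F_u = 65 ksi): end bolts L_c = 2.0625 − 0.9375/2 = 1.59375, R_n = min(1.2×1.59375×0.3125×65, 2.4×0.875×0.3125×65) = 38.848 kips/bolt; interior L_c = 3.5 − 0.9375 = 2.5625, R_n = 42.656 kips/bolt. φR_n = 0.75 × (2×38.848 + 6×42.656) = 250.2 kips.
Tension rupture (net): A_n = (7.5625 − 2×1)×0.3125 = 1.7383 in² (U = 1.0, A_e = A_n). φR_n = 0.75 × 65 × 1.7383 = 84.7 kips.
Governing: min(245.3, 250.2, 84.7) = 84.7 kips → net-section rupture.

84.7 kips (net-section rupture governs)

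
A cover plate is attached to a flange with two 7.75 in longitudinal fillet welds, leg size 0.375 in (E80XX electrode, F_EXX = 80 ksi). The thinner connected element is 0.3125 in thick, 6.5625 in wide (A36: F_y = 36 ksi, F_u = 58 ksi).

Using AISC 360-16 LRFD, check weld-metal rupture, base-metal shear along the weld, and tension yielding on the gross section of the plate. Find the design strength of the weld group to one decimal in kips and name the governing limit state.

66.4 kips (gross-section yield governs)

Weld metal: throat = 0.707×0.375 = 0.26513 in, L = 2×7.75 = 15.5 in. φR_n = 0.75 × 0.6 × 80 × 0.26513 × 15.5 = 147.9 kips.
Base metal shear (0.3125 in plate): yield φR_n = 1.0×0.6×36×0.3125×15.5 = 104.6 kips; rupture φR_n = 0.75×0.6×58×0.3125×15.5 = 126.4 kips; take 104.6 kips (yield).
Tension yield (gross): A_g = 6.5625×0.3125 = 2.0508 in². φR_n = 0.90 × 36 × 2.0508 = 66.4 kips.
Governing: min(147.9, 104.6, 66.4) = 66.4 kips → gross-section yield.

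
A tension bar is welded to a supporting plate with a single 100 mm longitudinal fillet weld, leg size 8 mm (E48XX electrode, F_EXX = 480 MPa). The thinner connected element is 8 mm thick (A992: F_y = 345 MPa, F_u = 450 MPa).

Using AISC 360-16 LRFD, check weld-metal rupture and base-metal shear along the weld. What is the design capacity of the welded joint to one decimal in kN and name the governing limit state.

Weld metal: throat = 0.707×8 = 5.656 mm, L = 100 mm. φR_n = 0.75 × 0.6 × 480 × 5.656 × 100 = 122.2 kN.
Base metal shear (8 mm plate): yield φR_n = 1.0×0.6×345×8×100 = 165.6 kN; rupture φR_n = 0.75×0.6×450×8×100 = 162.0 kN; take 162.0 kN (rupture).
Governing: min(122.2, 162.0) = 122.2 kN → weld metal.

122.2 kN (weld metal governs)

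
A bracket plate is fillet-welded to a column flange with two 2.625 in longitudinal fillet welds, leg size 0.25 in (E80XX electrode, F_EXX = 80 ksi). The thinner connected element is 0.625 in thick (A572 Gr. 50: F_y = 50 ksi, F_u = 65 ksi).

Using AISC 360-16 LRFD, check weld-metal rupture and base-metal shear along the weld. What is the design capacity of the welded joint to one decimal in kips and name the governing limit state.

Weld metal: throat = 0.707×0.25 = 0.17675 in, L = 2×2.625 = 5.25 in. φR_n = 0.75 × 0.6 × 80 × 0.17675 × 5.25 = 33.4 kips.
Base metal shear (0.625 in plate): yield φR_n = 1.0×0.6×50×0.625×5.25 = 98.4 kips; rupture φR_n = 0.75×0.6×65×0.625×5.25 = 96.0 kips; take 96.0 kips (rupture).
Governing: min(33.4, 96.0) = 33.4 kips → weld metal.

33.4 kips (weld metal governs)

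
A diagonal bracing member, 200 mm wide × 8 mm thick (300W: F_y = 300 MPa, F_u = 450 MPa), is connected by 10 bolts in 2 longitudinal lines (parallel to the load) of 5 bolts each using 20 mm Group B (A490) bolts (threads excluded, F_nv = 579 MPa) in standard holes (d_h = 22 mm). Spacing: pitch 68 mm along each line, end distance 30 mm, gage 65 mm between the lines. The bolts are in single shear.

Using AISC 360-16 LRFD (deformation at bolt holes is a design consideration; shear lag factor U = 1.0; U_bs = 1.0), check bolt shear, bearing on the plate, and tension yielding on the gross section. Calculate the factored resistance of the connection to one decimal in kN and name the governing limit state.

432.0 kN (gross-section yield governs)

Bolt shear: A_b = π(20)²/4 = 314.16 mm². φR_n = 0.75 × 579 × 314.16 × 10 × 1 = 1364.2 kN.
Bearing (8 mm plate, F_u = 450 MPa): end bolts L_c = 30 − 22/2 = 19, R_n = min(1.2×19×8×450, 2.4×20×8×450) = 82.08 kN/bolt; interior L_c = 68 − 22 = 46, R_n = 172.8 kN/bolt. φR_n = 0.75 × (2×82.08 + 8×172.8) = 1159.9 kN.
Tension yield (gross): A_g = 200×8 = 1600 mm². φR_n = 0.90 × 300 × 1600 = 432.0 kN.
Governing: min(1364.2, 1159.9, 432.0) = 432.0 kN → gross-section yield.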